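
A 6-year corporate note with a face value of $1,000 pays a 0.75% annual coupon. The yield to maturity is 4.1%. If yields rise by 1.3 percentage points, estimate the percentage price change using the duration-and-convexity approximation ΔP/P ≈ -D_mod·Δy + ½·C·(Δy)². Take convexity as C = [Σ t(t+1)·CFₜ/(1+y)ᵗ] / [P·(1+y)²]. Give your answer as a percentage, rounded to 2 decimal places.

With y = 0.041:
  t   CF        PV=CF/(1+0.041)^t    t·PV        t(t+1)·PV
  1         7.50         7.2046         7.2046          14.4092
  2         7.50         6.9209        13.8417          41.5251
  3         7.50         6.6483        19.9448          79.7793
  4         7.50         6.3864        25.5457         127.7287
  5         7.50         6.1349        30.6745         184.0471
  6     1,007.50       791.6636     4,749.9816      33,249.8713
  Σ                    824.9587     4,847.1930      33,697.3606
P = 824.9587; D_Mac = 5.87568 yrs; D_mod = 5.64426 yrs; C = 37.69313.
Duration effect: -5.64426 × (+0.013) = -0.073375
Convexity effect: 0.5 × 37.69313 × (0.013)² = +0.0031851
ΔP/P ≈ -0.073375 + 0.0031851 = -0.070190 = -7.0190%.

-7.02%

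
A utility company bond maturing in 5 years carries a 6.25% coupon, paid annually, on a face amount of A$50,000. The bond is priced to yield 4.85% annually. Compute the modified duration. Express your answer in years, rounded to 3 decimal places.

4.257 years

Periodic yield y = 0.0485. First find Macaulay duration:
  t   CF        PV=CF/(1+0.0485)^t    t·PV
  1     3,125.00     2,980.4483     2,980.4483
  2     3,125.00     2,842.5830     5,685.1660
  3     3,125.00     2,711.0949     8,133.2846
  4     3,125.00     2,585.6890    10,342.7559
  5    53,125.00    41,923.4263   209,617.1314
  Σ                 53,043.2414   236,758.7861
P = 53,043.2414; Macaulay duration = 236,758.7861 / 53,043.2414 = 4.46351 years.
Modified duration = D_Mac / (1 + y) = 4.46351 / 1.0485 = 4.25704 years.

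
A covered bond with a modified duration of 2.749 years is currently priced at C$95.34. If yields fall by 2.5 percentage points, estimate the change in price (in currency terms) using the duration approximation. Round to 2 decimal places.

+C$6.55

Duration approximation: ΔP/P ≈ -D_mod · Δy = -2.749 × (-0.025) = +0.068725.
ΔP ≈ 95.34 × (+0.068725) = +6.5522415.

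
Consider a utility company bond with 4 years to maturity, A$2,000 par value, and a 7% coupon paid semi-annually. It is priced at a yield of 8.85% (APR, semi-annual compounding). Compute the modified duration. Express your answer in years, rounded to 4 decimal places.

3.3903 years

Periodic yield y = 0.04425. First find Macaulay duration:
  t   CF        PV=CF/(1+0.04425)^t    t·PV
  1        70.00        67.0338        67.0338
  2        70.00        64.1932       128.3864
  3        70.00        61.4730       184.4191
  4        70.00        58.8681       235.4724
  5        70.00        56.3736       281.8679
  6        70.00        53.9848       323.9085
  7        70.00        51.6972       361.8801
  8     2,070.00     1,463.9777    11,711.8219
  Σ                  1,877.6013    13,294.7902
P = 1,877.6013; Macaulay duration = 13,294.7902 / 1,877.6013 = 7.08073 half-year periods = 3.54037 years.
Modified duration = D_Mac / (1 + y) = 3.54037 / 1.04425 = 3.39034 years.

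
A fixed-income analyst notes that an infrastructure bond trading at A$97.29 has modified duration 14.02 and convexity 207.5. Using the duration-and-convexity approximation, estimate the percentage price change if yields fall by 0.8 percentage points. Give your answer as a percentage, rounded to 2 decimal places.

Duration effect: -D_mod·Δy = -14.02 × (-0.008) = +0.112160
Convexity effect: ½·C·(Δy)² = 0.5 × 207.5 × (-0.008)² = +0.0066400
ΔP/P ≈ +0.112160 + 0.0066400 = +0.118800
= +11.8800%.

+11.88%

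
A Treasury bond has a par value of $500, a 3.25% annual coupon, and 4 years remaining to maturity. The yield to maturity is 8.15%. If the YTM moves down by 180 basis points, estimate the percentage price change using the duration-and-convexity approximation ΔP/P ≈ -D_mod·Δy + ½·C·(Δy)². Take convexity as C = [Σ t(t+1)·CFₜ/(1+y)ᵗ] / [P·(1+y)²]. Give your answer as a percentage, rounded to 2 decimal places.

With y = 0.0815:
  t   CF        PV=CF/(1+0.0815)^t    t·PV        t(t+1)·PV
  1        16.25        15.0254        15.0254          30.0509
  2        16.25        13.8931        27.7863          83.3588
  3        16.25        12.8462        38.5385         154.1541
  4       516.25       377.3584     1,509.4334       7,547.1671
  Σ                    419.1231     1,590.7836       7,814.7309
P = 419.1231; D_Mac = 3.79550 yrs; D_mod = 3.50948 yrs; C = 15.94114.
Duration effect: -3.50948 × (-0.018) = +0.063171
Convexity effect: 0.5 × 15.94114 × (-0.018)² = +0.0025825
ΔP/P ≈ +0.063171 + 0.0025825 = +0.065753 = +6.5753%.

+6.58%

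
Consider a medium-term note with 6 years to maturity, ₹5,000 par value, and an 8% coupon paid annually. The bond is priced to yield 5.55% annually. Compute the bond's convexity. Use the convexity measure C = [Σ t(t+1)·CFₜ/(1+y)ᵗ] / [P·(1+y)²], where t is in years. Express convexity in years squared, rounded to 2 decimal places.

29.85

With y = 0.0555:
  t   CF        PV=CF/(1+0.0555)^t    t·PV        t(t+1)·PV
  1       400.00       378.9673       378.9673         757.9346
  2       400.00       359.0406       718.0811       2,154.2434
  3       400.00       340.1616     1,020.4848       4,081.9391
  4       400.00       322.2753     1,289.1013       6,445.5063
  5       400.00       305.3295     1,526.6476       9,159.8858
  6     5,400.00     3,905.2095    23,431.2568     164,018.7978
  Σ                  5,610.9838    28,364.5389     186,618.3070
P = 5,610.9838.
Convexity = Σ t(t+1)·PV / [P·(1+y)²] = 186,618.3070 / (5,610.9838 × 1.114080) = 29.85374.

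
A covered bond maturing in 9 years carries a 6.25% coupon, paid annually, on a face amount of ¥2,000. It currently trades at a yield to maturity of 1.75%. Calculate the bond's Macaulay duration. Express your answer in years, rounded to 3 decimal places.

7.451 years

Periodic yield y = 0.0175. Discount each cash flow and weight by its year:
  t   CF        PV=CF/(1+0.0175)^t    t·PV
  1       125.00       122.8501       122.8501
  2       125.00       120.7372       241.4744
  3       125.00       118.6607       355.9820
  4       125.00       116.6198       466.4793
  5       125.00       114.6141       573.0703
  6       125.00       112.6428       675.8569
  7       125.00       110.7055       774.9383
  8       125.00       108.8014       870.4116
  9     2,125.00     1,817.8129    16,360.3158
  Σ                  2,743.4445    20,441.3787
Price P = Σ PV = 2,743.4445.
Macaulay duration = Σ(t·PV) / P = 20,441.3787 / 2,743.4445 = 7.45099 years.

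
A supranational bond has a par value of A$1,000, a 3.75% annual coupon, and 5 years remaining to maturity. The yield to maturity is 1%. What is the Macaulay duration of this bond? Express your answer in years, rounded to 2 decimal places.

4.68 years

Periodic yield y = 0.01. Discount each cash flow and weight by its year:
  t   CF        PV=CF/(1+0.01)^t    t·PV
  1        37.50        37.1287        37.1287
  2        37.50        36.7611        73.5222
  3        37.50        36.3971       109.1914
  4        37.50        36.0368       144.1471
  5     1,037.50       987.1457     4,935.7283
  Σ                  1,133.4694     5,299.7176
Price P = Σ PV = 1,133.4694.
Macaulay duration = Σ(t·PV) / P = 5,299.7176 / 1,133.4694 = 4.67566 years.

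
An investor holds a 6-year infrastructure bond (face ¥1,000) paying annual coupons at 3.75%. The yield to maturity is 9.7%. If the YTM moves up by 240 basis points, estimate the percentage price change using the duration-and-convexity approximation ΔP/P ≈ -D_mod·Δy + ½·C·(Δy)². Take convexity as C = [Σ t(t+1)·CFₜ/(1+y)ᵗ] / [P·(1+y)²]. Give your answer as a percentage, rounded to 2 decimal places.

-10.91%

With y = 0.097:
  t   CF        PV=CF/(1+0.097)^t    t·PV        t(t+1)·PV
  1        37.50        34.1841        34.1841          68.3683
  2        37.50        31.1615        62.3230         186.9689
  3        37.50        28.4061        85.2183         340.8730
  4        37.50        25.8943       103.5773         517.8867
  5        37.50        23.6047       118.0234         708.1404
  6     1,037.50       595.3171     3,571.9025      25,003.3172
  Σ                    738.5678     3,975.2285      26,825.5545
P = 738.5678; D_Mac = 5.38235 yrs; D_mod = 4.90642 yrs; C = 30.18180.
Duration effect: -4.90642 × (+0.024) = -0.117754
Convexity effect: 0.5 × 30.18180 × (0.024)² = +0.0086924
ΔP/P ≈ -0.117754 + 0.0086924 = -0.109062 = -10.9062%.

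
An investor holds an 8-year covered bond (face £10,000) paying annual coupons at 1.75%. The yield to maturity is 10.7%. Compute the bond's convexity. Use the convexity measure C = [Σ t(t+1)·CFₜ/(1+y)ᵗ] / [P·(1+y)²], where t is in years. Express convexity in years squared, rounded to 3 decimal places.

52.198

With y = 0.107:
  t   CF        PV=CF/(1+0.107)^t    t·PV        t(t+1)·PV
  1       175.00       158.0849       158.0849         316.1698
  2       175.00       142.8048       285.6096         856.8288
  3       175.00       129.0016       387.0049       1,548.0195
  4       175.00       116.5326       466.1305       2,330.6527
  5       175.00       105.2689       526.3443       3,158.0660
  6       175.00        95.0938       570.5630       3,993.9407
  7       175.00        85.9023       601.3160       4,810.5278
  8    10,175.00     4,511.8375    36,094.7001     324,852.3010
  Σ                  5,344.5265    39,089.7533     341,866.5063
P = 5,344.5265.
Convexity = Σ t(t+1)·PV / [P·(1+y)²] = 341,866.5063 / (5,344.5265 × 1.225449) = 52.19779.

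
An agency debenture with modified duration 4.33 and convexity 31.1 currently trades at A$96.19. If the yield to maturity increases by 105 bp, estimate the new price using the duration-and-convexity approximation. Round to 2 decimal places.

Duration effect: -D_mod·Δy = -4.33 × (+0.0105) = -0.045465
Convexity effect: ½·C·(Δy)² = 0.5 × 31.1 × (0.0105)² = +0.0017143875
ΔP/P ≈ -0.045465 + 0.0017143875 = -0.0437506125
New price ≈ 96.19 × (1 - 0.0437506125) = 91.981628583625.

A$91.98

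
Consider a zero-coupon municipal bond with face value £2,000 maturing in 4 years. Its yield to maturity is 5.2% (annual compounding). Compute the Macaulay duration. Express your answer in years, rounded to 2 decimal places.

4.00 years

A zero-coupon bond has a single cash flow at maturity, so its Macaulay duration equals its maturity: 4 years.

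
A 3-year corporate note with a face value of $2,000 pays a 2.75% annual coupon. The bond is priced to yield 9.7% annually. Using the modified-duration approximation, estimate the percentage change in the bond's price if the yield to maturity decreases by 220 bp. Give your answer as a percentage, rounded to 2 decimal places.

+5.84%

Periodic yield y = 0.097. Modified duration first:
  t   CF        PV=CF/(1+0.097)^t    t·PV
  1        55.00        50.1367        50.1367
  2        55.00        45.7035        91.4070
  3     2,055.00     1,556.6535     4,669.9604
  Σ                  1,652.4937     4,811.5041
P = 1,652.4937; D_Mac = 2.91166 yrs; D_mod = 2.91166/(1+0.097) = 2.65420 yrs.
ΔP/P ≈ -D_mod · Δy = -2.65420 × (-0.022) = +0.058393 = +5.8393%.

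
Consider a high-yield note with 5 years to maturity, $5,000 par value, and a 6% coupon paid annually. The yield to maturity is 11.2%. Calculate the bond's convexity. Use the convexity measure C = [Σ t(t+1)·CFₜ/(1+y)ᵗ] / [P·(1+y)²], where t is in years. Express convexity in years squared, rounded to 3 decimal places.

With y = 0.112:
  t   CF        PV=CF/(1+0.112)^t    t·PV        t(t+1)·PV
  1       300.00       269.7842       269.7842         539.5683
  2       300.00       242.6117       485.2233       1,455.6700
  3       300.00       218.1760       654.5279       2,618.1115
  4       300.00       196.2014       784.8056       3,924.0280
  5     5,300.00     3,117.1086    15,585.5430      93,513.2580
  Σ                  4,043.8818    17,779.8840     102,050.6359
P = 4,043.8818.
Convexity = Σ t(t+1)·PV / [P·(1+y)²] = 102,050.6359 / (4,043.8818 × 1.236544) = 20.40834.

20.408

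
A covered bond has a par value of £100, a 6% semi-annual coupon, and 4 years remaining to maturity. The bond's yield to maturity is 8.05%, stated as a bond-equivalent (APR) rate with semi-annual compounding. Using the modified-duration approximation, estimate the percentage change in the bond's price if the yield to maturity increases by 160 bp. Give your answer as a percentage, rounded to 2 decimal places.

-5.53%

Periodic yield y = 0.04025. Modified duration first:
  t   CF        PV=CF/(1+0.04025)^t    t·PV
  1         3.00         2.8839         2.8839
  2         3.00         2.7723         5.5447
  3         3.00         2.6651         7.9952
  4         3.00         2.5619        10.2478
  5         3.00         2.4628        12.3141
  6         3.00         2.3675        14.2052
  7         3.00         2.2759        15.9314
  8       103.00        75.1165       600.9321
  Σ                     93.1061       670.0544
P = 93.1061; D_Mac = 7.19668 half-year periods = 3.59834 yrs; D_mod = 3.59834/(1+0.04025) = 3.45911 yrs.
ΔP/P ≈ -D_mod · Δy = -3.45911 × (+0.016) = -0.055346 = -5.5346%.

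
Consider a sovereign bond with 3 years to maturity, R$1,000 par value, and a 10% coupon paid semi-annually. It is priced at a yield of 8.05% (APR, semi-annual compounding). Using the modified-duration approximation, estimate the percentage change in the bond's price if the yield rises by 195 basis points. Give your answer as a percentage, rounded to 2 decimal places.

Periodic yield y = 0.04025. Modified duration first:
  t   CF        PV=CF/(1+0.04025)^t    t·PV
  1        50.00        48.0654        48.0654
  2        50.00        46.2056        92.4112
  3        50.00        44.4178       133.2533
  4        50.00        42.6991       170.7966
  5        50.00        41.0470       205.2350
  6     1,050.00       828.6344     4,971.8063
  Σ                  1,051.0693     5,621.5678
P = 1,051.0693; D_Mac = 5.34843 half-year periods = 2.67421 yrs; D_mod = 2.67421/(1+0.04025) = 2.57074 yrs.
ΔP/P ≈ -D_mod · Δy = -2.57074 × (+0.0195) = -0.050129 = -5.0129%.

-5.01%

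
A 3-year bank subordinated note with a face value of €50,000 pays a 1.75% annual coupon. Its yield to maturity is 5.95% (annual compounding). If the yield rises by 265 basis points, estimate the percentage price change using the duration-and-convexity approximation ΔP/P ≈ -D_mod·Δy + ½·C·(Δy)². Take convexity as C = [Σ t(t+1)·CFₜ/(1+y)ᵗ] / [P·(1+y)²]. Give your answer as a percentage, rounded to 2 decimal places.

With y = 0.0595:
  t   CF        PV=CF/(1+0.0595)^t    t·PV        t(t+1)·PV
  1       875.00       825.8613       825.8613       1,651.7225
  2       875.00       779.4821     1,558.9641       4,676.8924
  3    50,875.00    42,776.1347   128,328.4042     513,313.6169
  Σ                 44,381.4781   130,713.2296     519,642.2318
P = 44,381.4781; D_Mac = 2.94522 yrs; D_mod = 2.77982 yrs; C = 10.43040.
Duration effect: -2.77982 × (+0.0265) = -0.073665
Convexity effect: 0.5 × 10.43040 × (0.0265)² = +0.0036624
ΔP/P ≈ -0.073665 + 0.0036624 = -0.070003 = -7.0003%.

-7.00%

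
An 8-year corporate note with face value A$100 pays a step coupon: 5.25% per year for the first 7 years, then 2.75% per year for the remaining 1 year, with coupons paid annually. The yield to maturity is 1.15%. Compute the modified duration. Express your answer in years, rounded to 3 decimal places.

6.819 years

Periodic yield y = 0.0115. First find Macaulay duration:
  t   CF        PV=CF/(1+0.0115)^t    t·PV
  1         5.25         5.1903         5.1903
  2         5.25         5.1313        10.2626
  3         5.25         5.0730        15.2189
  4         5.25         5.0153        20.0611
  5         5.25         4.9583        24.7913
  6         5.25         4.9019        29.4114
  7         5.25         4.8462        33.9231
  8       102.75        93.7680       750.1441
  Σ                    128.8842       889.0029
P = 128.8842; Macaulay duration = 889.0029 / 128.8842 = 6.89769 years.
Modified duration = D_Mac / (1 + y) = 6.89769 / 1.0115 = 6.81927 years.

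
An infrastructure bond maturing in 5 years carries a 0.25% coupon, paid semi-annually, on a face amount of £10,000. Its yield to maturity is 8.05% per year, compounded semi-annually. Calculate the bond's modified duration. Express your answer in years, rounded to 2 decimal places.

4.77 years

Periodic yield y = 0.04025. First find Macaulay duration:
  t   CF        PV=CF/(1+0.04025)^t    t·PV
  1        12.50        12.0163        12.0163
  2        12.50        11.5514        23.1028
  3        12.50        11.1044        33.3133
  4        12.50        10.6748        42.6991
  5        12.50        10.2617        51.3087
  6        12.50         9.8647        59.1882
  7        12.50         9.4830        66.3810
  8        12.50         9.1161        72.9287
  9        12.50         8.7634        78.8702
  10   10,012.50     6,747.8479    67,478.4789
  Σ                  6,840.6838    67,918.2874
P = 6,840.6838; Macaulay duration = 67,918.2874 / 6,840.6838 = 9.92858 half-year periods = 4.96429 years.
Modified duration = D_Mac / (1 + y) = 4.96429 / 1.04025 = 4.77221 years.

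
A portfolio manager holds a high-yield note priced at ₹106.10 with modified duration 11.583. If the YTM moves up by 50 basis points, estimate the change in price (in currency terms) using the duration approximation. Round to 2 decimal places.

-₹6.14

Duration approximation: ΔP/P ≈ -D_mod · Δy = -11.583 × (+0.005) = -0.057915.
ΔP ≈ 106.10 × (-0.057915) = -6.1447815.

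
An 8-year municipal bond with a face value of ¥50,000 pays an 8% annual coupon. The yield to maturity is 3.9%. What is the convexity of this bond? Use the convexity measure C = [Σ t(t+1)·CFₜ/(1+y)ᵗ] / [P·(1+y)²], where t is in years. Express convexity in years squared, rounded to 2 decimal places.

With y = 0.039:
  t   CF        PV=CF/(1+0.039)^t    t·PV        t(t+1)·PV
  1     4,000.00     3,849.8556     3,849.8556       7,699.7113
  2     4,000.00     3,705.3471     7,410.6942      22,232.0826
  3     4,000.00     3,566.2628    10,698.7885      42,795.1541
  4     4,000.00     3,432.3993    13,729.5971      68,647.9854
  5     4,000.00     3,303.5604    16,517.8021      99,106.8125
  6     4,000.00     3,179.5577    19,077.3460     133,541.4220
  7     4,000.00     3,060.2095    21,421.4665     171,371.7318
  8    54,000.00    39,762.1061   318,096.8485   2,862,871.6361
  Σ                 63,859.2985   410,802.3984   3,408,266.5357
P = 63,859.2985.
Convexity = Σ t(t+1)·PV / [P·(1+y)²] = 3,408,266.5357 / (63,859.2985 × 1.079521) = 49.43998.

49.44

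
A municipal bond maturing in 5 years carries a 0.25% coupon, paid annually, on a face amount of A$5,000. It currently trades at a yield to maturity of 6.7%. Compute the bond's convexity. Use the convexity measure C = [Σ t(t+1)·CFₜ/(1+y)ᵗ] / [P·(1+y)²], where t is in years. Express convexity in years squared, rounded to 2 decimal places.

26.14

With y = 0.067:
  t   CF        PV=CF/(1+0.067)^t    t·PV        t(t+1)·PV
  1        12.50        11.7151        11.7151          23.4302
  2        12.50        10.9795        21.9589          65.8768
  3        12.50        10.2900        30.8701         123.4804
  4        12.50         9.6439        38.5756         192.8778
  5     5,012.50     3,624.3680    18,121.8400     108,731.0403
  Σ                  3,666.9965    18,224.9597     109,136.7055
P = 3,666.9965.
Convexity = Σ t(t+1)·PV / [P·(1+y)²] = 109,136.7055 / (3,666.9965 × 1.138489) = 26.14156.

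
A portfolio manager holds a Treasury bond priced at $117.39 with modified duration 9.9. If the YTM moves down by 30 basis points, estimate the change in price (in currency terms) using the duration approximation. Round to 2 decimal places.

+$3.49

Duration approximation: ΔP/P ≈ -D_mod · Δy = -9.9 × (-0.003) = +0.029700.
ΔP ≈ 117.39 × (+0.029700) = +3.486483.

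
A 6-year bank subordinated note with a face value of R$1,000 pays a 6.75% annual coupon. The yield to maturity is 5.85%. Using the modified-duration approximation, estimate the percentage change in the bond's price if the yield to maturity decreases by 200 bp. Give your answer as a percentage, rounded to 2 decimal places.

+9.73%

Periodic yield y = 0.0585. Modified duration first:
  t   CF        PV=CF/(1+0.0585)^t    t·PV
  1        67.50        63.7695        63.7695
  2        67.50        60.2451       120.4903
  3        67.50        56.9156       170.7467
  4        67.50        53.7700       215.0801
  5        67.50        50.7983       253.9917
  6     1,067.50       758.9667     4,553.8001
  Σ                  1,044.4653     5,377.8784
P = 1,044.4653; D_Mac = 5.14893 yrs; D_mod = 5.14893/(1+0.0585) = 4.86436 yrs.
ΔP/P ≈ -D_mod · Δy = -4.86436 × (-0.02) = +0.097287 = +9.7287%.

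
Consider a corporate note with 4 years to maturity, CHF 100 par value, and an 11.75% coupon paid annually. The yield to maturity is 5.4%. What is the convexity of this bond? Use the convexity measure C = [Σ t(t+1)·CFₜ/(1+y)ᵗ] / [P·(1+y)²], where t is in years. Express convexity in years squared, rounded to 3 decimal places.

With y = 0.054:
  t   CF        PV=CF/(1+0.054)^t    t·PV        t(t+1)·PV
  1        11.75        11.1480        11.1480          22.2960
  2        11.75        10.5769        21.1537          63.4611
  3        11.75        10.0350        30.1049         120.4196
  4       111.75        90.5493       362.1972       1,810.9860
  Σ                    122.3091       424.6038       2,017.1627
P = 122.3091.
Convexity = Σ t(t+1)·PV / [P·(1+y)²] = 2,017.1627 / (122.3091 × 1.110916) = 14.84571.

14.846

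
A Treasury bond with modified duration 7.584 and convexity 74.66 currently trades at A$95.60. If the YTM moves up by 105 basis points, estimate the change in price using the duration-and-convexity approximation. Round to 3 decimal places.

-A$7.219

Duration effect: -D_mod·Δy = -7.584 × (+0.0105) = -0.079632
Convexity effect: ½·C·(Δy)² = 0.5 × 74.66 × (0.0105)² = +0.0041156325
ΔP/P ≈ -0.079632 + 0.0041156325 = -0.0755163675
ΔP ≈ 95.60 × (-0.0755163675) = -7.219364733.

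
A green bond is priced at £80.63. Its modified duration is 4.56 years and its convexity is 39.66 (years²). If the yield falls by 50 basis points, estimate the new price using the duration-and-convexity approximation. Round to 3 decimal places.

Duration effect: -D_mod·Δy = -4.56 × (-0.005) = +0.022800
Convexity effect: ½·C·(Δy)² = 0.5 × 39.66 × (-0.005)² = +0.00049575
ΔP/P ≈ +0.022800 + 0.00049575 = +0.02329575
New price ≈ 80.63 × (1 + 0.02329575) = 82.5083363225.

£82.508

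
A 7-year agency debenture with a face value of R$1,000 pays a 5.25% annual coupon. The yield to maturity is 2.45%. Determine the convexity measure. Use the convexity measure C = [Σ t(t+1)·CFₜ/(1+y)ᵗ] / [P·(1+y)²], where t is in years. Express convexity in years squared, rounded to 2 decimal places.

With y = 0.0245:
  t   CF        PV=CF/(1+0.0245)^t    t·PV        t(t+1)·PV
  1        52.50        51.2445        51.2445         102.4890
  2        52.50        50.0190       100.0381         300.1143
  3        52.50        48.8229       146.4686         585.8746
  4        52.50        47.6553       190.6213         953.1065
  5        52.50        46.5157       232.5785       1,395.4708
  6        52.50        45.4033       272.4199       1,906.9391
  7     1,052.50       888.4610     6,219.2270      49,753.8156
  Σ                  1,178.1218     7,212.5978      54,997.8099
P = 1,178.1218.
Convexity = Σ t(t+1)·PV / [P·(1+y)²] = 54,997.8099 / (1,178.1218 × 1.049600) = 44.47657.

44.48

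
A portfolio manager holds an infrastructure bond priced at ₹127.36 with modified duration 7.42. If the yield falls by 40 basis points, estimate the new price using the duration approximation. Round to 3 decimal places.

Duration approximation: ΔP/P ≈ -D_mod · Δy = -7.42 × (-0.004) = +0.029680.
New price ≈ 127.36 × (1 + 0.029680) = 131.1400448.

₹131.140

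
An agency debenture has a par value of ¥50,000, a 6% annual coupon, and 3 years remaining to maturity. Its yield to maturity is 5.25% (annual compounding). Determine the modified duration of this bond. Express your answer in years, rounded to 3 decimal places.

Periodic yield y = 0.0525. First find Macaulay duration:
  t   CF        PV=CF/(1+0.0525)^t    t·PV
  1     3,000.00     2,850.3563     2,850.3563
  2     3,000.00     2,708.1770     5,416.3540
  3    53,000.00    45,457.9196   136,373.7588
  Σ                 51,016.4529   144,640.4691
P = 51,016.4529; Macaulay duration = 144,640.4691 / 51,016.4529 = 2.83517 years.
Modified duration = D_Mac / (1 + y) = 2.83517 / 1.0525 = 2.69375 years.

2.694 years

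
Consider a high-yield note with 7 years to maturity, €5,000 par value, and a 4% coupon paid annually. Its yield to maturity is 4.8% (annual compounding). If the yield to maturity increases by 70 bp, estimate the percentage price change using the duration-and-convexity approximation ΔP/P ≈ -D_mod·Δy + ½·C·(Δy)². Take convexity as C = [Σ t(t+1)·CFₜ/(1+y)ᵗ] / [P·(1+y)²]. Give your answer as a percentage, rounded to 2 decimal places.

-4.05%

With y = 0.048:
  t   CF        PV=CF/(1+0.048)^t    t·PV        t(t+1)·PV
  1       200.00       190.8397       190.8397         381.6794
  2       200.00       182.0989       364.1979       1,092.5937
  3       200.00       173.7585       521.2756       2,085.1024
  4       200.00       165.8001       663.2005       3,316.0026
  5       200.00       158.2062       791.0312       4,746.1869
  6       200.00       150.9601       905.7609       6,340.3260
  7     5,200.00     3,745.1944    26,216.3608     209,730.8863
  Σ                  4,766.8581    29,652.6665     227,692.7773
P = 4,766.8581; D_Mac = 6.22059 yrs; D_mod = 5.93568 yrs; C = 43.49051.
Duration effect: -5.93568 × (+0.007) = -0.041550
Convexity effect: 0.5 × 43.49051 × (0.007)² = +0.0010655
ΔP/P ≈ -0.041550 + 0.0010655 = -0.040484 = -4.0484%.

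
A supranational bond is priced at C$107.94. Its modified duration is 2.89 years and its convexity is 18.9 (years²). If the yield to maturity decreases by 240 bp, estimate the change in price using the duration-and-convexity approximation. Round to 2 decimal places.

Duration effect: -D_mod·Δy = -2.89 × (-0.024) = +0.069360
Convexity effect: ½·C·(Δy)² = 0.5 × 18.9 × (-0.024)² = +0.0054432
ΔP/P ≈ +0.069360 + 0.0054432 = +0.0748032
ΔP ≈ 107.94 × (+0.0748032) = +8.074257408.

+C$8.07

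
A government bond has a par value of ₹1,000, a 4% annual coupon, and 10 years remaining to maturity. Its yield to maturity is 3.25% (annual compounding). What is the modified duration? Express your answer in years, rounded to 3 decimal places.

8.223 years

Periodic yield y = 0.0325. First find Macaulay duration:
  t   CF        PV=CF/(1+0.0325)^t    t·PV
  1        40.00        38.7409        38.7409
  2        40.00        37.5215        75.0429
  3        40.00        36.3404       109.0212
  4        40.00        35.1965       140.7861
  5        40.00        34.0886       170.4432
  6        40.00        33.0156       198.0938
  7        40.00        31.9764       223.8348
  8        40.00        30.9699       247.7590
  9        40.00        29.9950       269.9554
  10    1,040.00       755.3230     7,553.2305
  Σ                  1,063.1680     9,026.9078
P = 1,063.1680; Macaulay duration = 9,026.9078 / 1,063.1680 = 8.49058 years.
Modified duration = D_Mac / (1 + y) = 8.49058 / 1.0325 = 8.22332 years.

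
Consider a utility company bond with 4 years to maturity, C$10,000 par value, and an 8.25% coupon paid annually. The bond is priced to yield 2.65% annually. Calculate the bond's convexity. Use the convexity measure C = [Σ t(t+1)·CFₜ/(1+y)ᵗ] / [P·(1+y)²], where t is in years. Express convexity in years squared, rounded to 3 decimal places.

With y = 0.0265:
  t   CF        PV=CF/(1+0.0265)^t    t·PV        t(t+1)·PV
  1       825.00       803.7019       803.7019       1,607.4038
  2       825.00       782.9536     1,565.9073       4,697.7218
  3       825.00       762.7410     2,288.2230       9,152.8919
  4    10,825.00     9,749.7188    38,998.8752     194,994.3761
  Σ                 12,099.1153    43,656.7073     210,452.3936
P = 12,099.1153.
Convexity = Σ t(t+1)·PV / [P·(1+y)²] = 210,452.3936 / (12,099.1153 × 1.053702) = 16.50754.

16.508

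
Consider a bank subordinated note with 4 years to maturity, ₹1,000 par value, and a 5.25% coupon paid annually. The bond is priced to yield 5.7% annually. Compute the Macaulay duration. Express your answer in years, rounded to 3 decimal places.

Periodic yield y = 0.057. Discount each cash flow and weight by its year:
  t   CF        PV=CF/(1+0.057)^t    t·PV
  1        52.50        49.6689        49.6689
  2        52.50        46.9904        93.9808
  3        52.50        44.4564       133.3692
  4     1,052.50       843.1836     3,372.7344
  Σ                    984.2993     3,649.7534
Price P = Σ PV = 984.2993.
Macaulay duration = Σ(t·PV) / P = 3,649.7534 / 984.2993 = 3.70797 years.

3.708 years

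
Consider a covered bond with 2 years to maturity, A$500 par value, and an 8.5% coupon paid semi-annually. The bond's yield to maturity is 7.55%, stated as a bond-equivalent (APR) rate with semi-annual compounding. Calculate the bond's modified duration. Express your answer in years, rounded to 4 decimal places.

1.8137 years

Periodic yield y = 0.03775. First find Macaulay duration:
  t   CF        PV=CF/(1+0.03775)^t    t·PV
  1        21.25        20.4770        20.4770
  2        21.25        19.7321        39.4642
  3        21.25        19.0143        57.0429
  4       521.25       449.4435     1,797.7740
  Σ                    508.6669     1,914.7581
P = 508.6669; Macaulay duration = 1,914.7581 / 508.6669 = 3.76427 half-year periods = 1.88213 years.
Modified duration = D_Mac / (1 + y) = 1.88213 / 1.03775 = 1.81367 years.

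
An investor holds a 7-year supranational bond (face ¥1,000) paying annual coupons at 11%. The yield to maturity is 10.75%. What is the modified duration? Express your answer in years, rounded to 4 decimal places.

Periodic yield y = 0.1075. First find Macaulay duration:
  t   CF        PV=CF/(1+0.1075)^t    t·PV
  1       110.00        99.3228        99.3228
  2       110.00        89.6820       179.3640
  3       110.00        80.9770       242.9309
  4       110.00        73.1169       292.4676
  5       110.00        66.0198       330.0989
  6       110.00        59.6115       357.6692
  7     1,110.00       543.1463     3,802.0242
  Σ                  1,011.8763     5,303.8775
P = 1,011.8763; Macaulay duration = 5,303.8775 / 1,011.8763 = 5.24163 years.
Modified duration = D_Mac / (1 + y) = 5.24163 / 1.1075 = 4.73285 years.

4.7328 years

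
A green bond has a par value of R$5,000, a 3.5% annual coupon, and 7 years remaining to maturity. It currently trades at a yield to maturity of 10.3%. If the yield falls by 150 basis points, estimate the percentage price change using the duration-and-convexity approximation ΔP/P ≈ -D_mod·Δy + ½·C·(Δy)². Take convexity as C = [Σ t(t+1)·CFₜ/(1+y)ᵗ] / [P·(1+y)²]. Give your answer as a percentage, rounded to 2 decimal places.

+8.80%

With y = 0.103:
  t   CF        PV=CF/(1+0.103)^t    t·PV        t(t+1)·PV
  1       175.00       158.6582       158.6582         317.3164
  2       175.00       143.8424       287.6849         863.0546
  3       175.00       130.4102       391.2306       1,564.9222
  4       175.00       118.2323       472.9290       2,364.6452
  5       175.00       107.1915       535.9577       3,215.7460
  6       175.00        97.1818       583.0908       4,081.6359
  7     5,175.00     2,605.4441    18,238.1090     145,904.8720
  Σ                  3,360.9606    20,667.6602     158,312.1925
P = 3,360.9606; D_Mac = 6.14933 yrs; D_mod = 5.57510 yrs; C = 38.71684.
Duration effect: -5.57510 × (-0.015) = +0.083626
Convexity effect: 0.5 × 38.71684 × (-0.015)² = +0.0043556
ΔP/P ≈ +0.083626 + 0.0043556 = +0.087982 = +8.7982%.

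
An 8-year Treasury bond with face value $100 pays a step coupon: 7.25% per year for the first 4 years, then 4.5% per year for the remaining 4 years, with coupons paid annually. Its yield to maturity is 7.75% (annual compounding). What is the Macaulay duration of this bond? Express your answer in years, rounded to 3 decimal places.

6.308 years

Periodic yield y = 0.0775. Discount each cash flow and weight by its year:
  t   CF        PV=CF/(1+0.0775)^t    t·PV
  1         7.25         6.7285         6.7285
  2         7.25         6.2446        12.4892
  3         7.25         5.7954        17.3863
  4         7.25         5.3786        21.5144
  5         4.50         3.0983        15.4916
  6         4.50         2.8755        17.2528
  7         4.50         2.6686        18.6805
  8       104.50        57.5146       460.1168
  Σ                     90.3042       569.6601
Price P = Σ PV = 90.3042.
Macaulay duration = Σ(t·PV) / P = 569.6601 / 90.3042 = 6.30824 years.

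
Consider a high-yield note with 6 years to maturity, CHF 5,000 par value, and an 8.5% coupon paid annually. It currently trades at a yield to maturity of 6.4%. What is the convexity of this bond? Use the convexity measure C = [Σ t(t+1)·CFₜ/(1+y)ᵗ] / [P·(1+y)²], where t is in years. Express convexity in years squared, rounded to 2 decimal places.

28.91

With y = 0.064:
  t   CF        PV=CF/(1+0.064)^t    t·PV        t(t+1)·PV
  1       425.00       399.4361       399.4361         798.8722
  2       425.00       375.4099       750.8197       2,252.4592
  3       425.00       352.8288     1,058.4864       4,233.9458
  4       425.00       331.6060     1,326.4241       6,632.1206
  5       425.00       311.6598     1,558.2990       9,349.7941
  6     5,425.00     3,738.9527    22,433.7164     157,036.0147
  Σ                  5,509.8933    27,527.1818     180,303.2065
P = 5,509.8933.
Convexity = Σ t(t+1)·PV / [P·(1+y)²] = 180,303.2065 / (5,509.8933 × 1.132096) = 28.90527.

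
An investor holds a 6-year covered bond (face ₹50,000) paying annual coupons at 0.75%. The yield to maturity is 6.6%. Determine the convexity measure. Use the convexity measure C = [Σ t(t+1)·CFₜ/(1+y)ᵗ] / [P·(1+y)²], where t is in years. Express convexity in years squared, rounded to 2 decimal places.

With y = 0.066:
  t   CF        PV=CF/(1+0.066)^t    t·PV        t(t+1)·PV
  1       375.00       351.7824       351.7824         703.5647
  2       375.00       330.0022       660.0044       1,980.0133
  3       375.00       309.5706       928.7117       3,714.8467
  4       375.00       290.4039     1,161.6156       5,808.0781
  5       375.00       272.4239     1,362.1196       8,172.7177
  6    50,375.00    34,329.8441   205,979.0645   1,441,853.4516
  Σ                 35,884.0271   210,443.2982   1,462,232.6721
P = 35,884.0271.
Convexity = Σ t(t+1)·PV / [P·(1+y)²] = 1,462,232.6721 / (35,884.0271 × 1.136356) = 35.85922.

35.86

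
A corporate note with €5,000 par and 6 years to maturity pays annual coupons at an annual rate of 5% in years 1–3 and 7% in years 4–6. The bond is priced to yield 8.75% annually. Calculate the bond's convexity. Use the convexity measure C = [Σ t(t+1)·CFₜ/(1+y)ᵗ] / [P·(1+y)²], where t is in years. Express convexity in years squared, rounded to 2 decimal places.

With y = 0.0875:
  t   CF        PV=CF/(1+0.0875)^t    t·PV        t(t+1)·PV
  1       250.00       229.8851       229.8851         459.7701
  2       250.00       211.3886       422.7771       1,268.3314
  3       250.00       194.3803       583.1409       2,332.5634
  4       350.00       250.2367     1,000.9467       5,004.7337
  5       350.00       230.1027     1,150.5135       6,903.0810
  6     5,350.00     3,234.2843    19,405.7056     135,839.9392
  Σ                  4,350.2776    22,792.9689     151,808.4189
P = 4,350.2776.
Convexity = Σ t(t+1)·PV / [P·(1+y)²] = 151,808.4189 / (4,350.2776 × 1.182656) = 29.50668.

29.51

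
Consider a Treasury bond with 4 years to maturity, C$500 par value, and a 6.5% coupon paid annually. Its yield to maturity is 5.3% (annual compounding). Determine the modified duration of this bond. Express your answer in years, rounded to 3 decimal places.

Periodic yield y = 0.053. First find Macaulay duration:
  t   CF        PV=CF/(1+0.053)^t    t·PV
  1        32.50        30.8642        30.8642
  2        32.50        29.3107        58.6215
  3        32.50        27.8355        83.5064
  4       532.50       433.1179     1,732.4716
  Σ                    521.1283     1,905.4636
P = 521.1283; Macaulay duration = 1,905.4636 / 521.1283 = 3.65642 years.
Modified duration = D_Mac / (1 + y) = 3.65642 / 1.053 = 3.47238 years.

3.472 years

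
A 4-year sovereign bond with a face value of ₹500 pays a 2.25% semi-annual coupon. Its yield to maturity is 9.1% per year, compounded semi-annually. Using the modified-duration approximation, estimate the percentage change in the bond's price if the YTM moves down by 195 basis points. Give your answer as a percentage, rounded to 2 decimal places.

+7.13%

Periodic yield y = 0.0455. Modified duration first:
  t   CF        PV=CF/(1+0.0455)^t    t·PV
  1        5.625         5.3802         5.3802
  2        5.625         5.1461        10.2921
  3        5.625         4.9221        14.7663
  4        5.625         4.7079        18.8316
  5        5.625         4.5030        22.5150
  6        5.625         4.3070        25.8422
  7        5.625         4.1196        28.8371
  8      505.625       354.1900     2,833.5196
  Σ                    387.2758     2,959.9842
P = 387.2758; D_Mac = 7.64309 half-year periods = 3.82155 yrs; D_mod = 3.82155/(1+0.0455) = 3.65523 yrs.
ΔP/P ≈ -D_mod · Δy = -3.65523 × (-0.0195) = +0.071277 = +7.1277%.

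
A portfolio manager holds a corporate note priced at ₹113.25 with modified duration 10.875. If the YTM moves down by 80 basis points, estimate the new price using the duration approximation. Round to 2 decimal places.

₹123.10

Duration approximation: ΔP/P ≈ -D_mod · Δy = -10.875 × (-0.008) = +0.087000.
New price ≈ 113.25 × (1 + 0.087000) = 123.10275.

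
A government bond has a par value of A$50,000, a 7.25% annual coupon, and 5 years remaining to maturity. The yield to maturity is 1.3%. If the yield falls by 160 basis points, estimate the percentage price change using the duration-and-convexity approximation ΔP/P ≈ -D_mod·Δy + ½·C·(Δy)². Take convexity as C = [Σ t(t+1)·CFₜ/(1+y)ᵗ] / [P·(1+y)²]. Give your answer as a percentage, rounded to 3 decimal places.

With y = 0.013:
  t   CF        PV=CF/(1+0.013)^t    t·PV        t(t+1)·PV
  1     3,625.00     3,578.4798     3,578.4798       7,156.9595
  2     3,625.00     3,532.5565     7,065.1131      21,195.3392
  3     3,625.00     3,487.2226    10,461.6679      41,846.6716
  4     3,625.00     3,442.4705    13,769.8821      68,849.4103
  5    53,625.00    50,271.2956   251,356.4782   1,508,138.8691
  Σ                 64,312.0251   286,231.6210   1,647,187.2497
P = 64,312.0251; D_Mac = 4.45067 yrs; D_mod = 4.39355 yrs; C = 24.95927.
Duration effect: -4.39355 × (-0.016) = +0.070297
Convexity effect: 0.5 × 24.95927 × (-0.016)² = +0.0031948
ΔP/P ≈ +0.070297 + 0.0031948 = +0.073492 = +7.3492%.

+7.349%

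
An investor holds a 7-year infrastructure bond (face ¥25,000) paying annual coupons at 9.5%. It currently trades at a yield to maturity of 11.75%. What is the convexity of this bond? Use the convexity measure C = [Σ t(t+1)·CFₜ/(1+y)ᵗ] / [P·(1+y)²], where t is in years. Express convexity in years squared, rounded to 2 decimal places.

30.83

With y = 0.1175:
  t   CF        PV=CF/(1+0.1175)^t    t·PV        t(t+1)·PV
  1     2,375.00     2,125.2796     2,125.2796       4,250.5593
  2     2,375.00     1,901.8162     3,803.6325      11,410.8974
  3     2,375.00     1,701.8490     5,105.5469      20,422.1878
  4     2,375.00     1,522.9074     6,091.6295      30,458.1473
  5     2,375.00     1,362.7806     6,813.9032      40,883.4192
  6     2,375.00     1,219.4905     7,316.9430      51,218.6012
  7    27,375.00    12,578.2843    88,047.9898     704,383.9185
  Σ                 22,412.4076   119,304.9245     863,027.7306
P = 22,412.4076.
Convexity = Σ t(t+1)·PV / [P·(1+y)²] = 863,027.7306 / (22,412.4076 × 1.248806) = 30.83480.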